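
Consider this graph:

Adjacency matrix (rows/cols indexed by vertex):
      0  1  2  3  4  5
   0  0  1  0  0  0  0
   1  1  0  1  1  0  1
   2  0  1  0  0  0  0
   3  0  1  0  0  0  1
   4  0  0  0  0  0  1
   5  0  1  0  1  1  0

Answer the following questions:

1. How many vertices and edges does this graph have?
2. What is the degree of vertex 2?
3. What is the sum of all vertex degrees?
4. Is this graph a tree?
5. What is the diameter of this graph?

Count: 6 vertices, 6 edges.
Vertex 2 has neighbors [1], degree = 1.
Handshaking lemma: 2 * 6 = 12.
A tree on 6 vertices has 5 edges. This graph has 6 edges (1 extra). Not a tree.
Diameter (longest shortest path) = 3.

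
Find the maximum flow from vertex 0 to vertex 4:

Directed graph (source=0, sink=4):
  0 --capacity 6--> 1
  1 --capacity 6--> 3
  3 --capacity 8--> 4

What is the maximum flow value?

Computing max flow:
  Flow on (0->1): 6/6
  Flow on (1->3): 6/6
  Flow on (3->4): 6/8
Maximum flow = 6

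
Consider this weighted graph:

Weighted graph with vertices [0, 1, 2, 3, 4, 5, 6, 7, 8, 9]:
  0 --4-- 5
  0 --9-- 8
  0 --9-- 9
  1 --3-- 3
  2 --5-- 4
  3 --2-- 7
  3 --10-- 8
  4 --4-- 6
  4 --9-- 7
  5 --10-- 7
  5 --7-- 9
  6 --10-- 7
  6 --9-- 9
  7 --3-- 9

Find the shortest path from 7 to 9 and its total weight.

Using Dijkstra's algorithm from vertex 7:
Shortest path: 7 -> 9
Total weight: 3 = 3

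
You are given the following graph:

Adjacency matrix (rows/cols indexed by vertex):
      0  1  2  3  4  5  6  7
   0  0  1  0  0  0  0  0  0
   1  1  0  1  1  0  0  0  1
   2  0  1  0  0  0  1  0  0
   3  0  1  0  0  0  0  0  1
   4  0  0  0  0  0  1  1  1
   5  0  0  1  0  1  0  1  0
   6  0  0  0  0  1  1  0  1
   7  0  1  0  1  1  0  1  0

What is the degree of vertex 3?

Vertex 3 has neighbors [1, 7], so deg(3) = 2.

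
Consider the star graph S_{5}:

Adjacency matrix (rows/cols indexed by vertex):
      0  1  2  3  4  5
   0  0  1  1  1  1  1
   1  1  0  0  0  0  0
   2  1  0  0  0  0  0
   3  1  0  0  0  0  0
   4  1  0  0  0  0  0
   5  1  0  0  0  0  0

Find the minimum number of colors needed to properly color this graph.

S_{5} has one hub adjacent to 5 leaves; leaves are pairwise non-adjacent.
Color the hub 0 and every leaf 1.
Chromatic number = 2.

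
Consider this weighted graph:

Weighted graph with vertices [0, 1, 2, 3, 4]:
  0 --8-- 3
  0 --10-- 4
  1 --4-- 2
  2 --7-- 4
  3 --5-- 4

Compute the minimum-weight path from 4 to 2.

Using Dijkstra's algorithm from vertex 4:
Shortest path: 4 -> 2
Total weight: 7 = 7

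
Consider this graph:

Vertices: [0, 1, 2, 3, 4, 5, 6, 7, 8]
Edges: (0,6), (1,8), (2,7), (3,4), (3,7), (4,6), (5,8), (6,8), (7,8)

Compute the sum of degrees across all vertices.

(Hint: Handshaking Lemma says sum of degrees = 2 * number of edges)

Count edges: 9 edges.
By Handshaking Lemma: sum of degrees = 2 * 9 = 18.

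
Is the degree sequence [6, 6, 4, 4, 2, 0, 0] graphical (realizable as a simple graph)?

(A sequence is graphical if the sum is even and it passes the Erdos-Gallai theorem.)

Sum of degrees = 22. Sum is even but fails Erdos-Gallai. The sequence is NOT graphical.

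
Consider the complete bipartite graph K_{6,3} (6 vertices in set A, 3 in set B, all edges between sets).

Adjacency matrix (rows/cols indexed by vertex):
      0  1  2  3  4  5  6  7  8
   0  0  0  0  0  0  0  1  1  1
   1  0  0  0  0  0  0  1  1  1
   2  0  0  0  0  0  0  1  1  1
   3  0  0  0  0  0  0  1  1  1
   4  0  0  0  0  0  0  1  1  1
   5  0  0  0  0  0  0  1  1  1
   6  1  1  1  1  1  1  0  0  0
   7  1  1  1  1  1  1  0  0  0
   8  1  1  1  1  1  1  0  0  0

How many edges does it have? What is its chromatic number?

K_{6,3} has 6 * 3 = 18 edges.
Bipartite graphs have chromatic number 2 (color each partition differently).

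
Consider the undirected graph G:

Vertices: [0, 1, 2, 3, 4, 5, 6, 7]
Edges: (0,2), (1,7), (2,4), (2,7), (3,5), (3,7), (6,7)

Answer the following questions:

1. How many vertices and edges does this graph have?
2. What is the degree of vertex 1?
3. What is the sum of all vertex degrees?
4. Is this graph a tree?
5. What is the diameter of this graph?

Count: 8 vertices, 7 edges.
Vertex 1 has neighbors [7], degree = 1.
Handshaking lemma: 2 * 7 = 14.
A graph is a tree iff it is connected and has exactly n-1 edges. This graph is connected (all 8 vertices in one component) and has 8-1 = 7 edges. It is a tree.
Diameter (longest shortest path) = 4.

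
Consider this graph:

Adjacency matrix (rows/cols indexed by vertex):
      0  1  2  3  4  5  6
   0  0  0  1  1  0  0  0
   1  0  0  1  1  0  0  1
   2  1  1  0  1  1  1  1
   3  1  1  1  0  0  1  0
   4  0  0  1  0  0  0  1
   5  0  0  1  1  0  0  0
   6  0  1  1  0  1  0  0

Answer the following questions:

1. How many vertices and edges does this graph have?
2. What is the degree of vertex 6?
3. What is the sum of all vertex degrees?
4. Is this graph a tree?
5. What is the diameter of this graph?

Count: 7 vertices, 11 edges.
Vertex 6 has neighbors [1, 2, 4], degree = 3.
Handshaking lemma: 2 * 11 = 22.
A tree on 7 vertices has 6 edges. This graph has 11 edges (5 extra). Not a tree.
Diameter (longest shortest path) = 2.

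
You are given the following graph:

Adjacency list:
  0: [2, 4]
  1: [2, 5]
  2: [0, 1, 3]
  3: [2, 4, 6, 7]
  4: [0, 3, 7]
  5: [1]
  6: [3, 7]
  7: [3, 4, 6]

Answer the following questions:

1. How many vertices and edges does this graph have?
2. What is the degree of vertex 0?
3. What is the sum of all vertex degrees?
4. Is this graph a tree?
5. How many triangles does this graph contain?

Count: 8 vertices, 10 edges.
Vertex 0 has neighbors [2, 4], degree = 2.
Handshaking lemma: 2 * 10 = 20.
A tree on 8 vertices has 7 edges. This graph has 10 edges (3 extra). Not a tree.
Number of triangles = 2.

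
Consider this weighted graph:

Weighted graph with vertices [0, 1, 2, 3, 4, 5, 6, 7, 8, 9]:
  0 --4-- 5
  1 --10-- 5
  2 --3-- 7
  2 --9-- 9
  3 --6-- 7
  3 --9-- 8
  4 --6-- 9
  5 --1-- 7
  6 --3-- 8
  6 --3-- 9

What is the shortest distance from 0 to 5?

Using Dijkstra's algorithm from vertex 0:
Shortest path: 0 -> 5
Total weight: 4 = 4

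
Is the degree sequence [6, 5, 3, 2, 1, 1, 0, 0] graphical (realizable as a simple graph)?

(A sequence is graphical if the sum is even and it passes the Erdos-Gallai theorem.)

Sum of degrees = 18. Sum is even but fails Erdos-Gallai. The sequence is NOT graphical.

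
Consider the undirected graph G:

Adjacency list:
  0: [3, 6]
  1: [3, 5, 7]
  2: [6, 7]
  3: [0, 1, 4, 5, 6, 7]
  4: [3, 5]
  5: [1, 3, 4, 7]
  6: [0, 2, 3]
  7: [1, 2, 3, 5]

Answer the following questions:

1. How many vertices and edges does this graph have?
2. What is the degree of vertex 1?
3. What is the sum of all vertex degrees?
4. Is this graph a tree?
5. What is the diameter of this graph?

Count: 8 vertices, 13 edges.
Vertex 1 has neighbors [3, 5, 7], degree = 3.
Handshaking lemma: 2 * 13 = 26.
A tree on 8 vertices has 7 edges. This graph has 13 edges (6 extra). Not a tree.
Diameter (longest shortest path) = 3.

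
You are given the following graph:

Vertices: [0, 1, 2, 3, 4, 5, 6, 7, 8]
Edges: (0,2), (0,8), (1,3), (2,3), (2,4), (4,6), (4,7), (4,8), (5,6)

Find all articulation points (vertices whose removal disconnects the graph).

An articulation point is a vertex whose removal disconnects the graph.
Articulation points: [2, 3, 4, 6]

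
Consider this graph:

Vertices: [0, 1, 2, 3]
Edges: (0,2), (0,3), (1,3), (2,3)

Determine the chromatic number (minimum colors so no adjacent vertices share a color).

The graph has a maximum clique of size 3 (lower bound on chromatic number).
A valid 3-coloring: {0: 1, 1: 1, 2: 2, 3: 0}.
Chromatic number = 3.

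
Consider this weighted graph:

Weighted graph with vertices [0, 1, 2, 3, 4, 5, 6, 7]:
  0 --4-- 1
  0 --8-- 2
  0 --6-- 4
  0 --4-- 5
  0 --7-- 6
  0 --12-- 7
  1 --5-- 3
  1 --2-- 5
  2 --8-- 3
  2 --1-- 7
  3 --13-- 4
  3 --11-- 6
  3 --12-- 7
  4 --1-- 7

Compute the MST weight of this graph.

Applying Kruskal's algorithm (sort edges by weight, add if no cycle):
  Add (2,7) w=1
  Add (4,7) w=1
  Add (1,5) w=2
  Add (0,1) w=4
  Skip (0,5) w=4 (creates cycle)
  Add (1,3) w=5
  Add (0,4) w=6
  Add (0,6) w=7
  Skip (0,2) w=8 (creates cycle)
  Skip (2,3) w=8 (creates cycle)
  Skip (3,6) w=11 (creates cycle)
  Skip (0,7) w=12 (creates cycle)
  Skip (3,7) w=12 (creates cycle)
  Skip (3,4) w=13 (creates cycle)
MST weight = 26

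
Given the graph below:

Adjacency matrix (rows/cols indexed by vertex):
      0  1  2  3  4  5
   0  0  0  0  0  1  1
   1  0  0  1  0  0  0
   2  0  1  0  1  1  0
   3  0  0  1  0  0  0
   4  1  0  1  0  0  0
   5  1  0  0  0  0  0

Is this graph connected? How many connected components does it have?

Checking connectivity: the graph has 1 connected component(s).
All vertices are reachable from each other. The graph IS connected.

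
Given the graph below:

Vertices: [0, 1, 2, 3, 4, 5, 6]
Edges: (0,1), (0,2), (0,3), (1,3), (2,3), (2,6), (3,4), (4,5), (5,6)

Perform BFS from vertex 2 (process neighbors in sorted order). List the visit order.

BFS from vertex 2 (neighbors processed in ascending order):
Visit order: 2, 0, 3, 6, 1, 4, 5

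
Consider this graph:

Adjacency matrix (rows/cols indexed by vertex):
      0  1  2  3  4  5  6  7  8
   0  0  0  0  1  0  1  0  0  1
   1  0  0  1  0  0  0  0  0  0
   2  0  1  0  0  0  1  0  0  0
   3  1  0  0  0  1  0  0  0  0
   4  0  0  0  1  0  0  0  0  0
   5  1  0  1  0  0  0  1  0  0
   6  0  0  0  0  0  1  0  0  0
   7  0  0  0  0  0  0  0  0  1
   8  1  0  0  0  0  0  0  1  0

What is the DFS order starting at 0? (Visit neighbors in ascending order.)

DFS from vertex 0 (neighbors processed in ascending order):
Visit order: 0, 3, 4, 5, 2, 1, 6, 8, 7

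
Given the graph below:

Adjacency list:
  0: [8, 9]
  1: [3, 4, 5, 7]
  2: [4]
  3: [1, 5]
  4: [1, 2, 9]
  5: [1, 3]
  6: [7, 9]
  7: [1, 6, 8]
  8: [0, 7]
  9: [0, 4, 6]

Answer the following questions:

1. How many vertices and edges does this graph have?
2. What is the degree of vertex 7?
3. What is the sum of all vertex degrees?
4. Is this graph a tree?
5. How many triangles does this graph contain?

Count: 10 vertices, 12 edges.
Vertex 7 has neighbors [1, 6, 8], degree = 3.
Handshaking lemma: 2 * 12 = 24.
A tree on 10 vertices has 9 edges. This graph has 12 edges (3 extra). Not a tree.
Number of triangles = 1.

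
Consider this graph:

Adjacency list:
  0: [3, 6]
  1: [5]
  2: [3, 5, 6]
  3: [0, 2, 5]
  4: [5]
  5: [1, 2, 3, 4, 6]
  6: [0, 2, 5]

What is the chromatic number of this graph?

The graph has a maximum clique of size 3 (lower bound on chromatic number).
A valid 3-coloring: {0: 0, 1: 1, 2: 1, 3: 2, 4: 1, 5: 0, 6: 2}.
Chromatic number = 3.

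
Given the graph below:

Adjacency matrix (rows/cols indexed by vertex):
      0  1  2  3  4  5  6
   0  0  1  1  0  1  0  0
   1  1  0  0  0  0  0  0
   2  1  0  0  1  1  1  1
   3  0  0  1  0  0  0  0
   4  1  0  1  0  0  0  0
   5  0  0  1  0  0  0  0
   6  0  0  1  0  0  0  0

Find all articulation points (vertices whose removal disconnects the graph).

An articulation point is a vertex whose removal disconnects the graph.
Articulation points: [0, 2]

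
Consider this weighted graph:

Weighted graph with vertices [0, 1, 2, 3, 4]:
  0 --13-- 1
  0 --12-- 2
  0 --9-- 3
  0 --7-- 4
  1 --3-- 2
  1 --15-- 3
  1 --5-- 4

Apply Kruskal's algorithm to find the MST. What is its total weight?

Applying Kruskal's algorithm (sort edges by weight, add if no cycle):
  Add (1,2) w=3
  Add (1,4) w=5
  Add (0,4) w=7
  Add (0,3) w=9
  Skip (0,2) w=12 (creates cycle)
  Skip (0,1) w=13 (creates cycle)
  Skip (1,3) w=15 (creates cycle)
MST weight = 24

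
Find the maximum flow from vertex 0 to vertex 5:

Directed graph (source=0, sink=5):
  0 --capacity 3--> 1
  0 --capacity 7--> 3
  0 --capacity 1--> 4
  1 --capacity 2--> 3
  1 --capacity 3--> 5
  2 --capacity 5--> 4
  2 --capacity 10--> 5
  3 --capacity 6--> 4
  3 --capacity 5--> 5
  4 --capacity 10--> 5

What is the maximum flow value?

Computing max flow:
  Flow on (0->1): 3/3
  Flow on (0->3): 7/7
  Flow on (0->4): 1/1
  Flow on (1->5): 3/3
  Flow on (3->4): 2/6
  Flow on (3->5): 5/5
  Flow on (4->5): 3/10
Maximum flow = 11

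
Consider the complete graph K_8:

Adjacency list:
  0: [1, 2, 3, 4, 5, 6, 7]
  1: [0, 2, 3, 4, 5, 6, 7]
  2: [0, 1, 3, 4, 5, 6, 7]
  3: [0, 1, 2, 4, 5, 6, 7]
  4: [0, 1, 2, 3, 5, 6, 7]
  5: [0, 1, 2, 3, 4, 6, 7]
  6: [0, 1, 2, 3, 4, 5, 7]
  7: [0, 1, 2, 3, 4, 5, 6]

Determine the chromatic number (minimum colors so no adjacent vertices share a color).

In K_8, every vertex is adjacent to every other vertex.
Each vertex needs a unique color.
Chromatic number = 8.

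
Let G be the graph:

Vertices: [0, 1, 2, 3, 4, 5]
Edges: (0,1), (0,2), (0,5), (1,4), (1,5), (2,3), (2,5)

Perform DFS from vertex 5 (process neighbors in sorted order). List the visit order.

DFS from vertex 5 (neighbors processed in ascending order):
Visit order: 5, 0, 1, 4, 2, 3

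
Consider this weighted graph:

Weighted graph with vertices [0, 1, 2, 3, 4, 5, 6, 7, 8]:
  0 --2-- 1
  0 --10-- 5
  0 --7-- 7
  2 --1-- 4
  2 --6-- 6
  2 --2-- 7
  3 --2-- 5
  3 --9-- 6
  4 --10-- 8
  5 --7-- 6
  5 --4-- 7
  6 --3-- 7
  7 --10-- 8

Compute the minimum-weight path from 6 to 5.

Using Dijkstra's algorithm from vertex 6:
Shortest path: 6 -> 5
Total weight: 7 = 7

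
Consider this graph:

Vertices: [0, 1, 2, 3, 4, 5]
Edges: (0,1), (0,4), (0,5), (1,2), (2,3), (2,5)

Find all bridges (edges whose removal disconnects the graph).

A bridge is an edge whose removal increases the number of connected components.
Bridges found: (0,4), (2,3)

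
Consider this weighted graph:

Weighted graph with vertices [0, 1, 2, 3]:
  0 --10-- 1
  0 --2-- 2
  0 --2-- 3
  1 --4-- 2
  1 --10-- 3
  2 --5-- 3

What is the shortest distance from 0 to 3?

Using Dijkstra's algorithm from vertex 0:
Shortest path: 0 -> 3
Total weight: 2 = 2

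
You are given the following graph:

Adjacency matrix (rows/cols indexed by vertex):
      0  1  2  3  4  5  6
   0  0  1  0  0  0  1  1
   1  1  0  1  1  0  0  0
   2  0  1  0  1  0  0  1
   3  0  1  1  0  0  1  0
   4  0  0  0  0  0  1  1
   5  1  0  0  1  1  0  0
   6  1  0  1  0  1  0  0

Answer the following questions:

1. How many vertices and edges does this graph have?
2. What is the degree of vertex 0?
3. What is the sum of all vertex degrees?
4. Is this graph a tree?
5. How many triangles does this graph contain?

Count: 7 vertices, 10 edges.
Vertex 0 has neighbors [1, 5, 6], degree = 3.
Handshaking lemma: 2 * 10 = 20.
A tree on 7 vertices has 6 edges. This graph has 10 edges (4 extra). Not a tree.
Number of triangles = 1.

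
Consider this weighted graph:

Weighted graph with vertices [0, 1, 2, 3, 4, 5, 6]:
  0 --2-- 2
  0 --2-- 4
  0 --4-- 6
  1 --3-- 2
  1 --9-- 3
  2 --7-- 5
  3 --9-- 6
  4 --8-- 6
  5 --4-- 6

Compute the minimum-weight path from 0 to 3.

Using Dijkstra's algorithm from vertex 0:
Shortest path: 0 -> 6 -> 3
Total weight: 4 + 9 = 13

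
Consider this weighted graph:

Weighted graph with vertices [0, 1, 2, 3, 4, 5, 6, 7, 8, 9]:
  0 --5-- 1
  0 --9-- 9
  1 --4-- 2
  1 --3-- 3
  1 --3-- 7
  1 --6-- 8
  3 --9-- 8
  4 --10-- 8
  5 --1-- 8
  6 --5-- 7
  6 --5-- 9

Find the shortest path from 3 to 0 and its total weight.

Using Dijkstra's algorithm from vertex 3:
Shortest path: 3 -> 1 -> 0
Total weight: 3 + 5 = 8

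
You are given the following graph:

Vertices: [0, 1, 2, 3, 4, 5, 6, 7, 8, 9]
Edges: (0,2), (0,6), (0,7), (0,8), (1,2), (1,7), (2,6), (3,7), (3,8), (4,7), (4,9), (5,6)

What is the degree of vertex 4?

Vertex 4 has neighbors [7, 9], so deg(4) = 2.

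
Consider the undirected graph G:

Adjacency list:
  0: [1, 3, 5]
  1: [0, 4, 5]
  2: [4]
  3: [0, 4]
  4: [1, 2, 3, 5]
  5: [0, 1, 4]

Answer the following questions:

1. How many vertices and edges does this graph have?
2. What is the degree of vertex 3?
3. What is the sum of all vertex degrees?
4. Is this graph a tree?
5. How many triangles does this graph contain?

Count: 6 vertices, 8 edges.
Vertex 3 has neighbors [0, 4], degree = 2.
Handshaking lemma: 2 * 8 = 16.
A tree on 6 vertices has 5 edges. This graph has 8 edges (3 extra). Not a tree.
Number of triangles = 2.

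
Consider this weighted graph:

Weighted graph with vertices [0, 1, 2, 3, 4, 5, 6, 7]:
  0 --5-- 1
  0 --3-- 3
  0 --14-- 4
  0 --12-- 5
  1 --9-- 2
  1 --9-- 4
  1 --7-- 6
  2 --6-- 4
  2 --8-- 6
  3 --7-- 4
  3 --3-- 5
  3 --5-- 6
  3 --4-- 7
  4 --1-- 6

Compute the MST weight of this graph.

Applying Kruskal's algorithm (sort edges by weight, add if no cycle):
  Add (4,6) w=1
  Add (0,3) w=3
  Add (3,5) w=3
  Add (3,7) w=4
  Add (0,1) w=5
  Add (3,6) w=5
  Add (2,4) w=6
  Skip (1,6) w=7 (creates cycle)
  Skip (3,4) w=7 (creates cycle)
  Skip (2,6) w=8 (creates cycle)
  Skip (1,4) w=9 (creates cycle)
  Skip (1,2) w=9 (creates cycle)
  Skip (0,5) w=12 (creates cycle)
  Skip (0,4) w=14 (creates cycle)
MST weight = 27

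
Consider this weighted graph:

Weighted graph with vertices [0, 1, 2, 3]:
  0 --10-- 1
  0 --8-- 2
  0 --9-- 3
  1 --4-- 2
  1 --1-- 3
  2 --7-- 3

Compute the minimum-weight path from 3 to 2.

Using Dijkstra's algorithm from vertex 3:
Shortest path: 3 -> 1 -> 2
Total weight: 1 + 4 = 5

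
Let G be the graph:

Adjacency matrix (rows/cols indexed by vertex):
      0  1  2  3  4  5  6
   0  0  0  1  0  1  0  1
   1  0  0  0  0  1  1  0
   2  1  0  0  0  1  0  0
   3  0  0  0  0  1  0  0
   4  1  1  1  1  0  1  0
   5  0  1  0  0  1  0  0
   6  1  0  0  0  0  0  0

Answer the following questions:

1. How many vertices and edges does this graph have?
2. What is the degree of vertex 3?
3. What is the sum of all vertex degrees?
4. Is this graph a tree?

Count: 7 vertices, 8 edges.
Vertex 3 has neighbors [4], degree = 1.
Handshaking lemma: 2 * 8 = 16.
A tree on 7 vertices has 6 edges. This graph has 8 edges (2 extra). Not a tree.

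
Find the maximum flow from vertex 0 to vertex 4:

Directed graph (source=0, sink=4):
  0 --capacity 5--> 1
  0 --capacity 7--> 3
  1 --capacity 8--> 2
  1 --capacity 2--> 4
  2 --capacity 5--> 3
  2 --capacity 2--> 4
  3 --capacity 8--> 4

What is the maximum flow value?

Computing max flow:
  Flow on (0->1): 5/5
  Flow on (0->3): 7/7
  Flow on (1->2): 3/8
  Flow on (1->4): 2/2
  Flow on (2->3): 1/5
  Flow on (2->4): 2/2
  Flow on (3->4): 8/8
Maximum flow = 12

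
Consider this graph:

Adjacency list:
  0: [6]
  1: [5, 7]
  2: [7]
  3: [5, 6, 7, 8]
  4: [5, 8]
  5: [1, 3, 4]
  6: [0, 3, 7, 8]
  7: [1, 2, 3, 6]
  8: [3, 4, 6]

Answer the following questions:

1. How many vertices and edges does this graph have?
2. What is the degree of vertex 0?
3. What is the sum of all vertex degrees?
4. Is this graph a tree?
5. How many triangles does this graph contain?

Count: 9 vertices, 12 edges.
Vertex 0 has neighbors [6], degree = 1.
Handshaking lemma: 2 * 12 = 24.
A tree on 9 vertices has 8 edges. This graph has 12 edges (4 extra). Not a tree.
Number of triangles = 2.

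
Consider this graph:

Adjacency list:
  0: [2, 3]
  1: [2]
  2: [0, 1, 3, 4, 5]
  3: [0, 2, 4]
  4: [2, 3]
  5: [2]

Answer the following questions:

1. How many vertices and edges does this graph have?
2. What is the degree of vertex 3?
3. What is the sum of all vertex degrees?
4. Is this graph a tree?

Count: 6 vertices, 7 edges.
Vertex 3 has neighbors [0, 2, 4], degree = 3.
Handshaking lemma: 2 * 7 = 14.
A tree on 6 vertices has 5 edges. This graph has 7 edges (2 extra). Not a tree.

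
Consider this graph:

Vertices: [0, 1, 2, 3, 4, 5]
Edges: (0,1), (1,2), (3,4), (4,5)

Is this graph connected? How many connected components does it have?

Checking connectivity: the graph has 2 connected component(s).
Components: [[0, 1, 2], [3, 4, 5]]. The graph is NOT connected.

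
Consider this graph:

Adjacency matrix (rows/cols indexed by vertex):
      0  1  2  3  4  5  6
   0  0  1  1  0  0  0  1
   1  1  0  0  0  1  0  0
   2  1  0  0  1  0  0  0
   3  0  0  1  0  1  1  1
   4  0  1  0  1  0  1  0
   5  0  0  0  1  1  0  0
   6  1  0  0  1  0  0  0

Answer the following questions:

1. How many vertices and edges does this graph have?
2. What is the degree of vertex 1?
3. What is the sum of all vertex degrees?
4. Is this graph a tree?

Count: 7 vertices, 9 edges.
Vertex 1 has neighbors [0, 4], degree = 2.
Handshaking lemma: 2 * 9 = 18.
A tree on 7 vertices has 6 edges. This graph has 9 edges (3 extra). Not a tree.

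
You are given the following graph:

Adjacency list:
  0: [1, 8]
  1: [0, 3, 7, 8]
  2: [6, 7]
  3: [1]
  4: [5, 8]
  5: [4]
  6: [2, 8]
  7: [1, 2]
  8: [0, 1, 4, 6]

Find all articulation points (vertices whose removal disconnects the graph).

An articulation point is a vertex whose removal disconnects the graph.
Articulation points: [1, 4, 8]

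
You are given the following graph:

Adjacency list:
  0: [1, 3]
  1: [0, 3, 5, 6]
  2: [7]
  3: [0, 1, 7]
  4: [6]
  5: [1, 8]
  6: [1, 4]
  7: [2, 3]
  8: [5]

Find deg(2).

Vertex 2 has neighbors [7], so deg(2) = 1.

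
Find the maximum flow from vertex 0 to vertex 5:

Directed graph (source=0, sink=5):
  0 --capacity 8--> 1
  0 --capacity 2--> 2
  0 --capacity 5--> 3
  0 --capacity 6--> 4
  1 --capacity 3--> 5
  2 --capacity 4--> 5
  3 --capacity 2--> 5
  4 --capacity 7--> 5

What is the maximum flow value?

Computing max flow:
  Flow on (0->1): 3/8
  Flow on (0->2): 2/2
  Flow on (0->3): 2/5
  Flow on (0->4): 6/6
  Flow on (1->5): 3/3
  Flow on (2->5): 2/4
  Flow on (3->5): 2/2
  Flow on (4->5): 6/7
Maximum flow = 13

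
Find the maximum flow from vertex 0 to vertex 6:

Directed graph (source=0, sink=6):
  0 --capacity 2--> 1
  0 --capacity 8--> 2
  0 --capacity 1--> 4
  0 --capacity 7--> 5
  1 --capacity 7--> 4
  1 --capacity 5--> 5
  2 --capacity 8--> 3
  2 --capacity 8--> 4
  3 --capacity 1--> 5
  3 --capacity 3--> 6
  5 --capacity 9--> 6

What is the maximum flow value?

Computing max flow:
  Flow on (0->1): 1/2
  Flow on (0->2): 4/8
  Flow on (0->5): 7/7
  Flow on (1->5): 1/5
  Flow on (2->3): 4/8
  Flow on (3->5): 1/1
  Flow on (3->6): 3/3
  Flow on (5->6): 9/9
Maximum flow = 12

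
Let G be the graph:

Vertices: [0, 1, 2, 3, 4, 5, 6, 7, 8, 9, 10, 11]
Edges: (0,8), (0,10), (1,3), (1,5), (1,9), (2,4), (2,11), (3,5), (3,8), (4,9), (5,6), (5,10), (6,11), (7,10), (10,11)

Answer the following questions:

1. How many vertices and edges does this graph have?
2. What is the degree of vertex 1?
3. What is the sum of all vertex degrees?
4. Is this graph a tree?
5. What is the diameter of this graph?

Count: 12 vertices, 15 edges.
Vertex 1 has neighbors [3, 5, 9], degree = 3.
Handshaking lemma: 2 * 15 = 30.
A tree on 12 vertices has 11 edges. This graph has 15 edges (4 extra). Not a tree.
Diameter (longest shortest path) = 4.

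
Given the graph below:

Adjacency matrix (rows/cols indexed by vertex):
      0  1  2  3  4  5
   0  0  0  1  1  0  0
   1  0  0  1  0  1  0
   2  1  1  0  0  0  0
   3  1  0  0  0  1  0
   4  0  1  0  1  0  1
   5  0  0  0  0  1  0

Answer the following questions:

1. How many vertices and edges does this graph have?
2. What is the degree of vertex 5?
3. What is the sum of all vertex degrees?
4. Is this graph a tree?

Count: 6 vertices, 6 edges.
Vertex 5 has neighbors [4], degree = 1.
Handshaking lemma: 2 * 6 = 12.
A tree on 6 vertices has 5 edges. This graph has 6 edges (1 extra). Not a tree.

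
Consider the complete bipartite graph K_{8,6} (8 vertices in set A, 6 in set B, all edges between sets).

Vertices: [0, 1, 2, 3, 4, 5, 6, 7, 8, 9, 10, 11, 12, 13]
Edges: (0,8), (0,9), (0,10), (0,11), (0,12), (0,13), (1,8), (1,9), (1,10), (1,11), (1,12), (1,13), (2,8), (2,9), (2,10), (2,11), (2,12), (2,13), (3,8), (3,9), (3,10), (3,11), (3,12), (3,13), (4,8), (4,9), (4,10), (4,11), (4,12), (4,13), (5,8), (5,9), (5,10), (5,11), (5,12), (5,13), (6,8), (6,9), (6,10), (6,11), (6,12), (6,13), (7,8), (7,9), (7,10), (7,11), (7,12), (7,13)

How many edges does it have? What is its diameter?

K_{8,6} has 8 * 6 = 48 edges.
Any vertex reaches any opposite-side vertex in 1 step; same-side vertices reach in 2 steps via any opposite-side vertex.
Diameter = 2.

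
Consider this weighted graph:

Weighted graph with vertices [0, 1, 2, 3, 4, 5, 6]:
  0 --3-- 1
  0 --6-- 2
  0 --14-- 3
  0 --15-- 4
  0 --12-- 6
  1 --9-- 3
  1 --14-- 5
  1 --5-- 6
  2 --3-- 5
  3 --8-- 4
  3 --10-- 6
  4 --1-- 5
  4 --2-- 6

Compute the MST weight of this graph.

Applying Kruskal's algorithm (sort edges by weight, add if no cycle):
  Add (4,5) w=1
  Add (4,6) w=2
  Add (0,1) w=3
  Add (2,5) w=3
  Add (1,6) w=5
  Skip (0,2) w=6 (creates cycle)
  Add (3,4) w=8
  Skip (1,3) w=9 (creates cycle)
  Skip (3,6) w=10 (creates cycle)
  Skip (0,6) w=12 (creates cycle)
  Skip (0,3) w=14 (creates cycle)
  Skip (1,5) w=14 (creates cycle)
  Skip (0,4) w=15 (creates cycle)
MST weight = 22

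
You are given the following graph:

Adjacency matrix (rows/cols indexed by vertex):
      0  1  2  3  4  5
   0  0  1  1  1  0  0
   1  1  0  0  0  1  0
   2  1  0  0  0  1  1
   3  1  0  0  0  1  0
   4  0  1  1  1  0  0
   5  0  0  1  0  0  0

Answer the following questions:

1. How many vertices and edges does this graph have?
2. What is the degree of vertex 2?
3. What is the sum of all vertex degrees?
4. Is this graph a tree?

Count: 6 vertices, 7 edges.
Vertex 2 has neighbors [0, 4, 5], degree = 3.
Handshaking lemma: 2 * 7 = 14.
A tree on 6 vertices has 5 edges. This graph has 7 edges (2 extra). Not a tree.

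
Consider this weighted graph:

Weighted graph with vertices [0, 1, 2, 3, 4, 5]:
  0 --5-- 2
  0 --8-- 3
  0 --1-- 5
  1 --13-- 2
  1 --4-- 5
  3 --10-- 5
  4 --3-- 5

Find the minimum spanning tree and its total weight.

Applying Kruskal's algorithm (sort edges by weight, add if no cycle):
  Add (0,5) w=1
  Add (4,5) w=3
  Add (1,5) w=4
  Add (0,2) w=5
  Add (0,3) w=8
  Skip (3,5) w=10 (creates cycle)
  Skip (1,2) w=13 (creates cycle)
MST weight = 21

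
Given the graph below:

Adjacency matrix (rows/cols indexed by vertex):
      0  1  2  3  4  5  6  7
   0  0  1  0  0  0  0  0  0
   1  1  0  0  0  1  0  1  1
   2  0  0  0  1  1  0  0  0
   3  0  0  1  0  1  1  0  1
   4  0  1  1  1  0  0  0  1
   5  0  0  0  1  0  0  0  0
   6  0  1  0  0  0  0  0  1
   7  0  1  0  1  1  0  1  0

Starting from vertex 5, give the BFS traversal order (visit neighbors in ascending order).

BFS from vertex 5 (neighbors processed in ascending order):
Visit order: 5, 3, 2, 4, 7, 1, 6, 0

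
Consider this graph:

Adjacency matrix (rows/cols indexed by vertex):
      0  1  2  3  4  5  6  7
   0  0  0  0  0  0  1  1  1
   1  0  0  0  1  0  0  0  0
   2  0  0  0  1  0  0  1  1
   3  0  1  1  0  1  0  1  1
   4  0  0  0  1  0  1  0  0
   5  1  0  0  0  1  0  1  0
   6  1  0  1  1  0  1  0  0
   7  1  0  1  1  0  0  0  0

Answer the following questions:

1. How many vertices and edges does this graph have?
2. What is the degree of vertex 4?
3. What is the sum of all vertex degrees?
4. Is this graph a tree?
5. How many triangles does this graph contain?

Count: 8 vertices, 12 edges.
Vertex 4 has neighbors [3, 5], degree = 2.
Handshaking lemma: 2 * 12 = 24.
A tree on 8 vertices has 7 edges. This graph has 12 edges (5 extra). Not a tree.
Number of triangles = 3.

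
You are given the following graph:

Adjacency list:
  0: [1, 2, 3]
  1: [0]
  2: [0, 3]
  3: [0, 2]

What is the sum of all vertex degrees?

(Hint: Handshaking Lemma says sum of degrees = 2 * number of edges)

Count edges: 4 edges.
By Handshaking Lemma: sum of degrees = 2 * 4 = 8.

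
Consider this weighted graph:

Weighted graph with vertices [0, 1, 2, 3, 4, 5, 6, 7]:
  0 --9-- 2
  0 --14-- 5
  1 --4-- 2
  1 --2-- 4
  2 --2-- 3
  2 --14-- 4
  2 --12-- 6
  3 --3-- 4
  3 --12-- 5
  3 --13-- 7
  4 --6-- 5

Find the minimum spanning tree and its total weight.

Applying Kruskal's algorithm (sort edges by weight, add if no cycle):
  Add (1,4) w=2
  Add (2,3) w=2
  Add (3,4) w=3
  Skip (1,2) w=4 (creates cycle)
  Add (4,5) w=6
  Add (0,2) w=9
  Add (2,6) w=12
  Skip (3,5) w=12 (creates cycle)
  Add (3,7) w=13
  Skip (0,5) w=14 (creates cycle)
  Skip (2,4) w=14 (creates cycle)
MST weight = 47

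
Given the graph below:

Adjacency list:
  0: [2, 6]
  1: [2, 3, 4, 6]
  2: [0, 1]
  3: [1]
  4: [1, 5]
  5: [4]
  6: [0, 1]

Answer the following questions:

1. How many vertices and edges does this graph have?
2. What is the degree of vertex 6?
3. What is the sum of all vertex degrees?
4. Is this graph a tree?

Count: 7 vertices, 7 edges.
Vertex 6 has neighbors [0, 1], degree = 2.
Handshaking lemma: 2 * 7 = 14.
A tree on 7 vertices has 6 edges. This graph has 7 edges (1 extra). Not a tree.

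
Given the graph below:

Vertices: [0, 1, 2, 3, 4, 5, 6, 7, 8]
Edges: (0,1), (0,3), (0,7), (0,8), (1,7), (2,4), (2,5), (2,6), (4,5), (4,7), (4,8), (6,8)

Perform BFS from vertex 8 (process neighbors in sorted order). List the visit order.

BFS from vertex 8 (neighbors processed in ascending order):
Visit order: 8, 0, 4, 6, 1, 3, 7, 2, 5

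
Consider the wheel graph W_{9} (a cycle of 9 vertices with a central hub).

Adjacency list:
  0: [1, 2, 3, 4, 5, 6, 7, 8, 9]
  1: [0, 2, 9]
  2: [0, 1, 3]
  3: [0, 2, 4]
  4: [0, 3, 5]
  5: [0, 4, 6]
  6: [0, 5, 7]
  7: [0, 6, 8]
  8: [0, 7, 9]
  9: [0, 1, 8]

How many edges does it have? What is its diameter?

Wheel graph W_{9}: 9 cycle edges + 9 spoke edges = 18 edges.
The hub is distance 1 from all cycle vertices. Max distance between cycle vertices through hub is 2.
Diameter = 2.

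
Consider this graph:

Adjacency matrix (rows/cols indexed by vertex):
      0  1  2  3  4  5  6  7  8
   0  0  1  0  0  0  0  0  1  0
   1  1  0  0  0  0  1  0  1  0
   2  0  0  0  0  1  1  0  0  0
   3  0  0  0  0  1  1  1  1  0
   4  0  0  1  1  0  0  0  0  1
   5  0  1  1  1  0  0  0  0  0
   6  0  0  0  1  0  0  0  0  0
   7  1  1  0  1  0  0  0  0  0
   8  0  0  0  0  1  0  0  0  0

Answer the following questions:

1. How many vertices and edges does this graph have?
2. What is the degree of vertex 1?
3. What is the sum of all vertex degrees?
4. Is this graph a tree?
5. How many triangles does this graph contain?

Count: 9 vertices, 11 edges.
Vertex 1 has neighbors [0, 5, 7], degree = 3.
Handshaking lemma: 2 * 11 = 22.
A tree on 9 vertices has 8 edges. This graph has 11 edges (3 extra). Not a tree.
Number of triangles = 1.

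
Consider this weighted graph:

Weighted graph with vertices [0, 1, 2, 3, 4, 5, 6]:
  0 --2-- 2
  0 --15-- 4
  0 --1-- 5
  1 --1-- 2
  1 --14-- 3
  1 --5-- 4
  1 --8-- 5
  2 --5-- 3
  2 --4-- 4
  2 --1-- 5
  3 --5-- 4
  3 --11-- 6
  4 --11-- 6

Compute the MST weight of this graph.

Applying Kruskal's algorithm (sort edges by weight, add if no cycle):
  Add (0,5) w=1
  Add (1,2) w=1
  Add (2,5) w=1
  Skip (0,2) w=2 (creates cycle)
  Add (2,4) w=4
  Skip (1,4) w=5 (creates cycle)
  Add (2,3) w=5
  Skip (3,4) w=5 (creates cycle)
  Skip (1,5) w=8 (creates cycle)
  Add (3,6) w=11
  Skip (4,6) w=11 (creates cycle)
  Skip (1,3) w=14 (creates cycle)
  Skip (0,4) w=15 (creates cycle)
MST weight = 23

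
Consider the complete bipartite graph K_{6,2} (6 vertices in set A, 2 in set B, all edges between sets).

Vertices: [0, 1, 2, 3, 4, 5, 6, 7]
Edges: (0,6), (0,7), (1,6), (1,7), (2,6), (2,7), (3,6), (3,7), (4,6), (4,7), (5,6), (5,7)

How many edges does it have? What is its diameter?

K_{6,2} has 6 * 2 = 12 edges.
Any vertex reaches any opposite-side vertex in 1 step; same-side vertices reach in 2 steps via any opposite-side vertex.
Diameter = 2.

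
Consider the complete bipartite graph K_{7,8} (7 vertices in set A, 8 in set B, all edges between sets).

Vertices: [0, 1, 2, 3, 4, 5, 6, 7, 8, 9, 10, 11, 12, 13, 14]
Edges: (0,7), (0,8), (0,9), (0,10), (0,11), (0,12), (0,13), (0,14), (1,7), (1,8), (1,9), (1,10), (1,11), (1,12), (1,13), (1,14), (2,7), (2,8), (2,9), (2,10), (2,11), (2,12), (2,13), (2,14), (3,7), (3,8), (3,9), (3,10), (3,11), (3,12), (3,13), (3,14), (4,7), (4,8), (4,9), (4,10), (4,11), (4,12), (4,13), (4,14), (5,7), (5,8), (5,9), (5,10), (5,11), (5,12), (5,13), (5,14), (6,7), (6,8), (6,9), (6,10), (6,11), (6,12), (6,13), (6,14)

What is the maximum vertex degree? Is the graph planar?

Set-A vertices have degree 8; set-B vertices have degree 7. Maximum degree = max(7,8) = 8.
K_{7,8} contains K_{3,3} as a subgraph (since both sides have >= 3 vertices); by Kuratowski's theorem it is not planar.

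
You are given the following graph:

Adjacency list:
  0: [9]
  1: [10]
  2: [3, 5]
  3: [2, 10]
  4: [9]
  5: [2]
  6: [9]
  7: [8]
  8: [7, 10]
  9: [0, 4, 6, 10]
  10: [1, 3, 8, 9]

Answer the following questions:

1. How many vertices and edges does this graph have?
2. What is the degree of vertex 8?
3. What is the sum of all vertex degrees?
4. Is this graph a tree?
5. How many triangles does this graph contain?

Count: 11 vertices, 10 edges.
Vertex 8 has neighbors [7, 10], degree = 2.
Handshaking lemma: 2 * 10 = 20.
A graph is a tree iff it is connected and has exactly n-1 edges. This graph is connected (all 11 vertices in one component) and has 11-1 = 10 edges. It is a tree.
Number of triangles = 0.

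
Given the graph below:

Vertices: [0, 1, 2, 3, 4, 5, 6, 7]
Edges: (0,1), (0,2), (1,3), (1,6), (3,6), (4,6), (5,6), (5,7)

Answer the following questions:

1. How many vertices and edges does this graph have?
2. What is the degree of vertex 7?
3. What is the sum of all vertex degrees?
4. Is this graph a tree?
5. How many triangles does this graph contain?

Count: 8 vertices, 8 edges.
Vertex 7 has neighbors [5], degree = 1.
Handshaking lemma: 2 * 8 = 16.
A tree on 8 vertices has 7 edges. This graph has 8 edges (1 extra). Not a tree.
Number of triangles = 1.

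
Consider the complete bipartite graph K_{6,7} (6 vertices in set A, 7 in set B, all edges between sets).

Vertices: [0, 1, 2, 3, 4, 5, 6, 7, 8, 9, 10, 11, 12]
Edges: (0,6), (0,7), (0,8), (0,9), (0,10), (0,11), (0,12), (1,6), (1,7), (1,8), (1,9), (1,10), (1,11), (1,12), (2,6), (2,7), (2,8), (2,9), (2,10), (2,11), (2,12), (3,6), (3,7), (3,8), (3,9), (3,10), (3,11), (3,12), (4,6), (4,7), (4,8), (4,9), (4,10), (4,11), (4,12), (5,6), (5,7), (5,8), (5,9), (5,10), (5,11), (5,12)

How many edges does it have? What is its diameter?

K_{6,7} has 6 * 7 = 42 edges.
Any vertex reaches any opposite-side vertex in 1 step; same-side vertices reach in 2 steps via any opposite-side vertex.
Diameter = 2.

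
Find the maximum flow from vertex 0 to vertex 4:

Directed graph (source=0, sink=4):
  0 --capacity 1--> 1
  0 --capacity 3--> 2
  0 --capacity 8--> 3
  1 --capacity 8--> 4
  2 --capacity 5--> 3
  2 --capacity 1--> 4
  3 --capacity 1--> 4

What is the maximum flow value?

Computing max flow:
  Flow on (0->1): 1/1
  Flow on (0->2): 1/3
  Flow on (0->3): 1/8
  Flow on (1->4): 1/8
  Flow on (2->4): 1/1
  Flow on (3->4): 1/1
Maximum flow = 3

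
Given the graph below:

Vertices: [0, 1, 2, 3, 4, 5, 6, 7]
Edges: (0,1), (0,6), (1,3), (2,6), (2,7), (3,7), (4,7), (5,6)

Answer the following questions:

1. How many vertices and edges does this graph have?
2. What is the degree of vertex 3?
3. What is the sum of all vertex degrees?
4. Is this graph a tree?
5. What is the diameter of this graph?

Count: 8 vertices, 8 edges.
Vertex 3 has neighbors [1, 7], degree = 2.
Handshaking lemma: 2 * 8 = 16.
A tree on 8 vertices has 7 edges. This graph has 8 edges (1 extra). Not a tree.
Diameter (longest shortest path) = 4.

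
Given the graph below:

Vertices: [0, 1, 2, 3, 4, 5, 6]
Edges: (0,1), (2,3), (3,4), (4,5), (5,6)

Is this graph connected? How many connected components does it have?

Checking connectivity: the graph has 2 connected component(s).
Components: [[0, 1], [2, 3, 4, 5, 6]]. The graph is NOT connected.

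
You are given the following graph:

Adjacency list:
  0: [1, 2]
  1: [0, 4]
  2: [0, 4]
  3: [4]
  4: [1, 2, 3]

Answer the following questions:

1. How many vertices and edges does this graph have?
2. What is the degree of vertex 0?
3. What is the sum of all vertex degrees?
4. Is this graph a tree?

Count: 5 vertices, 5 edges.
Vertex 0 has neighbors [1, 2], degree = 2.
Handshaking lemma: 2 * 5 = 10.
A tree on 5 vertices has 4 edges. This graph has 5 edges (1 extra). Not a tree.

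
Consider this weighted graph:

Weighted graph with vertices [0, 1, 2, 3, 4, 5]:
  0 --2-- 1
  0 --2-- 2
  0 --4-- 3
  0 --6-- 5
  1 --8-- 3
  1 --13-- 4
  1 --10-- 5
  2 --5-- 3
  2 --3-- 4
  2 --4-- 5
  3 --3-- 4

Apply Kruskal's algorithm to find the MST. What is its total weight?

Applying Kruskal's algorithm (sort edges by weight, add if no cycle):
  Add (0,2) w=2
  Add (0,1) w=2
  Add (2,4) w=3
  Add (3,4) w=3
  Skip (0,3) w=4 (creates cycle)
  Add (2,5) w=4
  Skip (2,3) w=5 (creates cycle)
  Skip (0,5) w=6 (creates cycle)
  Skip (1,3) w=8 (creates cycle)
  Skip (1,5) w=10 (creates cycle)
  Skip (1,4) w=13 (creates cycle)
MST weight = 14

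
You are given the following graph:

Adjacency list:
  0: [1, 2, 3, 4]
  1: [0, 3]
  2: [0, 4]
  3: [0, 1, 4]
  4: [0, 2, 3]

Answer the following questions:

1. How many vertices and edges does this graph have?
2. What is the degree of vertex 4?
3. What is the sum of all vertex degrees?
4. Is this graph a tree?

Count: 5 vertices, 7 edges.
Vertex 4 has neighbors [0, 2, 3], degree = 3.
Handshaking lemma: 2 * 7 = 14.
A tree on 5 vertices has 4 edges. This graph has 7 edges (3 extra). Not a tree.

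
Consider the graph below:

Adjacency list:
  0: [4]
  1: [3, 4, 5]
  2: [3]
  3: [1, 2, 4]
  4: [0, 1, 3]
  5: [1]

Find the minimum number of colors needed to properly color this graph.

The graph has a maximum clique of size 3 (lower bound on chromatic number).
A valid 3-coloring: {0: 0, 1: 0, 2: 0, 3: 1, 4: 2, 5: 1}.
Chromatic number = 3.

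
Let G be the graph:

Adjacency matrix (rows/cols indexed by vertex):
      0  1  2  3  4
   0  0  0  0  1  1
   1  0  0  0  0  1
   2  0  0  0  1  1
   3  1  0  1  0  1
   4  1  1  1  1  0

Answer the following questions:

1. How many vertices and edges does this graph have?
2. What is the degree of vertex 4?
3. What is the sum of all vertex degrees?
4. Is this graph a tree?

Count: 5 vertices, 6 edges.
Vertex 4 has neighbors [0, 1, 2, 3], degree = 4.
Handshaking lemma: 2 * 6 = 12.
A tree on 5 vertices has 4 edges. This graph has 6 edges (2 extra). Not a tree.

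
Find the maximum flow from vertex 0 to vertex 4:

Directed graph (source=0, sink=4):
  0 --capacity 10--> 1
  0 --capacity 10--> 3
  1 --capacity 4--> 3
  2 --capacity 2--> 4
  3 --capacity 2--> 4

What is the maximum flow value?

Computing max flow:
  Flow on (0->1): 2/10
  Flow on (1->3): 2/4
  Flow on (3->4): 2/2
Maximum flow = 2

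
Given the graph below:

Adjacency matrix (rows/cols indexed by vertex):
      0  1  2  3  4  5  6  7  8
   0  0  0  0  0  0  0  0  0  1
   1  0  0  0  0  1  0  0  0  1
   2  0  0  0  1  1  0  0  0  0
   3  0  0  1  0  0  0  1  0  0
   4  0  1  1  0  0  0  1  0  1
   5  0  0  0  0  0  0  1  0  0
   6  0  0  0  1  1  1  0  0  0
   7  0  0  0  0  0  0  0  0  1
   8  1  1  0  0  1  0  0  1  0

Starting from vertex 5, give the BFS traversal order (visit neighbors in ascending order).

BFS from vertex 5 (neighbors processed in ascending order):
Visit order: 5, 6, 3, 4, 2, 1, 8, 0, 7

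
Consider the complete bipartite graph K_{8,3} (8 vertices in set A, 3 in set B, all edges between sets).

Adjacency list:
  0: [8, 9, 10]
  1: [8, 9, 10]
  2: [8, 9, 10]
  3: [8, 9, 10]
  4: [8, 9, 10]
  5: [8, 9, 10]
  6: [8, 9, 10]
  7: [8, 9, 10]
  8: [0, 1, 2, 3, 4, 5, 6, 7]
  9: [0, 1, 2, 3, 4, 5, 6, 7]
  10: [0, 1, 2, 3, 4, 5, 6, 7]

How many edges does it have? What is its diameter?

K_{8,3} has 8 * 3 = 24 edges.
Any vertex reaches any opposite-side vertex in 1 step; same-side vertices reach in 2 steps via any opposite-side vertex.
Diameter = 2.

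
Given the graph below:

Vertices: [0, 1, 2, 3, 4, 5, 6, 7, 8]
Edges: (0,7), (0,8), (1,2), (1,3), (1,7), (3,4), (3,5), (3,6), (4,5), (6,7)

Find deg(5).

Vertex 5 has neighbors [3, 4], so deg(5) = 2.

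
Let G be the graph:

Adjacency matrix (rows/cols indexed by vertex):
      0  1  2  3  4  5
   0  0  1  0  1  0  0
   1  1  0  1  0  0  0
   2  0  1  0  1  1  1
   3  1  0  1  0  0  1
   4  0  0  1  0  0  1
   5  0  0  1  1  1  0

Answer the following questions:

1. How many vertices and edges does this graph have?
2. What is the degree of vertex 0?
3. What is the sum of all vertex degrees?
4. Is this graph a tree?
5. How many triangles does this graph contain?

Count: 6 vertices, 8 edges.
Vertex 0 has neighbors [1, 3], degree = 2.
Handshaking lemma: 2 * 8 = 16.
A tree on 6 vertices has 5 edges. This graph has 8 edges (3 extra). Not a tree.
Number of triangles = 2.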